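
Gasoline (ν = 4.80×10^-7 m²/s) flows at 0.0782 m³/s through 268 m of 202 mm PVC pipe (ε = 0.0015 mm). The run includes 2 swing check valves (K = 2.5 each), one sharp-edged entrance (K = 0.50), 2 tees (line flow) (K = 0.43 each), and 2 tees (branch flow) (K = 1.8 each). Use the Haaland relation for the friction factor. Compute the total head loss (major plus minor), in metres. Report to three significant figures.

H_L ≈ 7.72 m

V = 4Q/(πD²) = 2.440 m/s; V²/2g = 0.3035 m
Re = 1.03×10^6, ε/D = 7.43×10^-6 → f = 0.01167 (Haaland)
Major: h_f = f(L/D)·V²/2g = 0.01167·1327·0.3035 = 4.698 m
Minor: ΣK = 9.96; h_m = ΣK·V²/2g = 3.023 m
Total H_L = 4.698 + 3.023 = 7.721 m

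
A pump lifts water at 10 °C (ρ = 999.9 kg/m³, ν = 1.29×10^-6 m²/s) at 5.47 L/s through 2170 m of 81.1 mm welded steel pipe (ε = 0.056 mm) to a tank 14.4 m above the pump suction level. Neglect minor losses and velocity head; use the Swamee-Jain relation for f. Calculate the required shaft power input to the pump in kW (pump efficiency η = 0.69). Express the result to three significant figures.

V = 4Q/(πD²) = 1.059 m/s; Re = 6.66×10^4; ε/D = 6.91×10^-4; f = 0.02230
h_f = f(L/D)V²/2g = 34.10 m
Total head H = z + h_f = 14.4 + 34.10 = 48.50 m
P_hyd = ρgQH = 999.9·9.81·0.00547·48.50 = 2.602 kW
P_shaft = P_hyd/η = 2.602/0.69 = 3.771 kW

P_shaft ≈ 3.77 kW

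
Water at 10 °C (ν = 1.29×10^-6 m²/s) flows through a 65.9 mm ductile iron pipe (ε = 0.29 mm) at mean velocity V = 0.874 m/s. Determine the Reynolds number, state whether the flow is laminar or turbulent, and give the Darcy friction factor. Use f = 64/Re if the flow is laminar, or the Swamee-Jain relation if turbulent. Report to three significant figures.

Re ≈ 4.46×10^4; turbulent; f ≈ 0.0318

Re = VD/ν = 0.8740·0.0659/1.29×10^-6 = 4.46×10^4
Re > 4000 → turbulent; ε/D = 0.00440
Swamee-Jain: f = 0.03176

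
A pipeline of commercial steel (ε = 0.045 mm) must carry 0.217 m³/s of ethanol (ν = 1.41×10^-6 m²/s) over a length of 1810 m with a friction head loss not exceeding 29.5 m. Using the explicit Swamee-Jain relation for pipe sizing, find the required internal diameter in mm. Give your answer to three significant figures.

D ≈ 326 mm

Swamee-Jain (Type III): D = 0.66·[ε^1.25·(LQ²/(gh_f))^4.75 + ν·Q^9.4·(L/(gh_f))^5.2]^0.04
LQ²/(gh_f) = 0.2945; L/(gh_f) = 6.254
Term 1 = ε^1.25·(…)^4.75 = 1.11×10^-8; Term 2 = ν·Q^9.4·(…)^5.2 = 1.13×10^-8
D = 0.66·(1.11×10^-8 + 1.13×10^-8)^0.04 = 0.3262 m = 326 mm
Check: V = 2.60 m/s, Re = 6.01×10^5, f = 0.01463, h_f = 27.9 m ≈ 29.5 m ✓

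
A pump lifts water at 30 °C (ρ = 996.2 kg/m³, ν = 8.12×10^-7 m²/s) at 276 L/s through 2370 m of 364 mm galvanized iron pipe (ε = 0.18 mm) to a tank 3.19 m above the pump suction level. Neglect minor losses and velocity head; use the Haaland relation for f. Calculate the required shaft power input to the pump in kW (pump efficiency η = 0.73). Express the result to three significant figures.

V = 4Q/(πD²) = 2.652 m/s; Re = 1.19×10^6; ε/D = 4.95×10^-4; f = 0.01707
h_f = f(L/D)V²/2g = 39.84 m
Total head H = z + h_f = 3.19 + 39.84 = 43.03 m
P_hyd = ρgQH = 996.2·9.81·0.276·43.03 = 116.1 kW
P_shaft = P_hyd/η = 116.1/0.73 = 159.0 kW

P_shaft ≈ 159 kW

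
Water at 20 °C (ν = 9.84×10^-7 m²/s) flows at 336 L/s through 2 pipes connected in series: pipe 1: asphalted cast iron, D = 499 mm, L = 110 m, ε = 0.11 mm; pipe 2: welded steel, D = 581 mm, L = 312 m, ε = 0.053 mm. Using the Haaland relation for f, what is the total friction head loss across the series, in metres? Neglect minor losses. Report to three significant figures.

H ≈ 1.09 m

Pipe 1: V = 1.718 m/s, Re = 8.71×10^5, ε/D = 2.20×10^-4, f = 0.01493, h_1 = f(L/D)V²/2g = 0.4950 m
Pipe 2: V = 1.267 m/s, Re = 7.48×10^5, ε/D = 9.12×10^-5, f = 0.01355, h_2 = f(L/D)V²/2g = 0.5958 m
Series → Q common, losses add: H = Σh = 1.091 m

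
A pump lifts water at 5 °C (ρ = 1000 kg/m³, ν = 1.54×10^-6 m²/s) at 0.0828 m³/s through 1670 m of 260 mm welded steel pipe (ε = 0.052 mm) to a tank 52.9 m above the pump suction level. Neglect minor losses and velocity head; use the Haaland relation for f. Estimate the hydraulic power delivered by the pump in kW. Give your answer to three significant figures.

P_hyd ≈ 53.5 kW

V = 4Q/(πD²) = 1.560 m/s; Re = 2.63×10^5; ε/D = 2.00×10^-4; f = 0.01630
h_f = f(L/D)V²/2g = 12.98 m
Total head H = z + h_f = 52.9 + 12.98 = 65.88 m
P_hyd = ρgQH = 1000·9.81·0.0828·65.88 = 53.51 kW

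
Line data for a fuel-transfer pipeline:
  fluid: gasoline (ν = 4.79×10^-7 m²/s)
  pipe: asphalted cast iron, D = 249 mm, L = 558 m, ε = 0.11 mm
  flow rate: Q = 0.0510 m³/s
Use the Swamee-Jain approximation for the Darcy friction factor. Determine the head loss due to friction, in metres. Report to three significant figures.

V = 4Q/(πD²) = 4·0.0510/(π·0.249²) = 1.047 m/s
Re = VD/ν = 1.047·0.249/4.79×10^-7 = 5.44×10^5 → turbulent
ε/D = 0.11/249 = 4.42×10^-4
Swamee-Jain: f = 0.01732
h_f = f(L/D)V²/(2g) = 0.01732·(558/0.249)·1.047²/(2·9.81) = 2.170 m

h_f ≈ 2.17 m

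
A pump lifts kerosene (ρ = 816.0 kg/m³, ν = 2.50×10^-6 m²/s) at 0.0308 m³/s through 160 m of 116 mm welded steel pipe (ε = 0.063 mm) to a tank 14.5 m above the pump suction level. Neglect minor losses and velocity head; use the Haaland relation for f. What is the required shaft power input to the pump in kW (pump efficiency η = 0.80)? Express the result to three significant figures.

V = 4Q/(πD²) = 2.914 m/s; Re = 1.35×10^5; ε/D = 5.43×10^-4; f = 0.01956
h_f = f(L/D)V²/2g = 11.68 m
Total head H = z + h_f = 14.5 + 11.68 = 26.18 m
P_hyd = ρgQH = 816.0·9.81·0.0308·26.18 = 6.455 kW
P_shaft = P_hyd/η = 6.455/0.80 = 8.069 kW

P_shaft ≈ 8.07 kW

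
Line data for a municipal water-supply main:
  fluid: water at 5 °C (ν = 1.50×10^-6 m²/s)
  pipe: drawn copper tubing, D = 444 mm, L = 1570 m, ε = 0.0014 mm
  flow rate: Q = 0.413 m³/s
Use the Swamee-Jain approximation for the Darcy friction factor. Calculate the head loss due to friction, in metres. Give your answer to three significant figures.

V = 4Q/(πD²) = 4·0.413/(π·0.444²) = 2.667 m/s
Re = VD/ν = 2.667·0.444/1.50×10^-6 = 7.90×10^5 → turbulent
ε/D = 0.0014/444 = 3.15×10^-6
Swamee-Jain: f = 0.01215
h_f = f(L/D)V²/(2g) = 0.01215·(1570/0.444)·2.667²/(2·9.81) = 15.58 m

h_f ≈ 15.6 m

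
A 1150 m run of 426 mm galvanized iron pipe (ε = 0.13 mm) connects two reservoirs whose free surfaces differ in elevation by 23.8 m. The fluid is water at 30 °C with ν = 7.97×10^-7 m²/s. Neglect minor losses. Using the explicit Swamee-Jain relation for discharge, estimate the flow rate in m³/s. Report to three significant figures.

Swamee-Jain (Type II): Q = -0.965·√(gD⁵h_f/L)·ln[ε/(3.7D) + √(3.17ν²L/(gD³h_f))]
√(gD⁵h_f/L) = √(9.81·0.426⁵·23.8/1150) = 0.05337
ε/(3.7D) = 8.25×10^-5; √(3.17ν²L/(gD³h_f)) = 1.13×10^-5
Q = -0.965·0.05337·ln(9.380×10^-5) = 0.4776 m³/s
Check: V = 3.35 m/s, Re = 1.79×10^6, f = 0.01549, h_f = 23.9 m ≈ 23.8 m ✓

Q ≈ 0.478 m³/s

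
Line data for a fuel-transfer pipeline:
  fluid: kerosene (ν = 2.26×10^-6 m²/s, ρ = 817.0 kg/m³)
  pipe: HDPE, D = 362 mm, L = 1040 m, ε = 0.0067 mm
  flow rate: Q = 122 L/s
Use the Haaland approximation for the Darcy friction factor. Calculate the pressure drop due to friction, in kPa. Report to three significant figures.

V = 4Q/(πD²) = 4·0.122/(π·0.362²) = 1.185 m/s
Re = VD/ν = 1.185·0.362/2.26×10^-6 = 1.90×10^5 → turbulent
ε/D = 0.0067/362 = 1.85×10^-5
Haaland: f = 0.01577
h_f = f(L/D)V²/(2g) = 0.01577·(1040/0.362)·1.185²/(2·9.81) = 3.244 m
Δp = ρg·h_f = 817.0·9.81·3.244 = 26.00 kPa

Δp ≈ 26.0 kPa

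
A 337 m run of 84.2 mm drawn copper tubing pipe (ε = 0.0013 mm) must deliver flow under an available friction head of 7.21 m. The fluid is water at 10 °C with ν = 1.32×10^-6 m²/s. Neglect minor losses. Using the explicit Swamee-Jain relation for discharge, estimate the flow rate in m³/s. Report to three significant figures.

Swamee-Jain (Type II): Q = -0.965·√(gD⁵h_f/L)·ln[ε/(3.7D) + √(3.17ν²L/(gD³h_f))]
√(gD⁵h_f/L) = √(9.81·0.0842⁵·7.21/337) = 9.425×10^-4
ε/(3.7D) = 4.17×10^-6; √(3.17ν²L/(gD³h_f)) = 2.10×10^-4
Q = -0.965·9.425×10^-4·ln(2.141×10^-4) = 0.007684 m³/s
Check: V = 1.38 m/s, Re = 8.80×10^4, f = 0.01844, h_f = 7.16 m ≈ 7.21 m ✓

Q ≈ 0.00768 m³/s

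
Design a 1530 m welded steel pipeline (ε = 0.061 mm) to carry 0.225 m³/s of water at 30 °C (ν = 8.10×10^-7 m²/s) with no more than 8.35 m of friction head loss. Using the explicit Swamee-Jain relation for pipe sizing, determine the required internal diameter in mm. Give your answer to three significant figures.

D ≈ 410 mm

Swamee-Jain (Type III): D = 0.66·[ε^1.25·(LQ²/(gh_f))^4.75 + ν·Q^9.4·(L/(gh_f))^5.2]^0.04
LQ²/(gh_f) = 0.9456; L/(gh_f) = 18.68
Term 1 = ε^1.25·(…)^4.75 = 4.13×10^-6; Term 2 = ν·Q^9.4·(…)^5.2 = 2.69×10^-6
D = 0.66·(4.13×10^-6 + 2.69×10^-6)^0.04 = 0.4101 m = 410 mm
Check: V = 1.70 m/s, Re = 8.62×10^5, f = 0.01432, h_f = 7.90 m ≈ 8.35 m ✓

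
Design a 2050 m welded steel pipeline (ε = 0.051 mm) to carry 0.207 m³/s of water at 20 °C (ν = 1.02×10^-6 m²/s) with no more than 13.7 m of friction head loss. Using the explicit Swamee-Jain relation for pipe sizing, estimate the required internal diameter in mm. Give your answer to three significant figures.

Swamee-Jain (Type III): D = 0.66·[ε^1.25·(LQ²/(gh_f))^4.75 + ν·Q^9.4·(L/(gh_f))^5.2]^0.04
LQ²/(gh_f) = 0.6536; L/(gh_f) = 15.25
Term 1 = ε^1.25·(…)^4.75 = 5.72×10^-7; Term 2 = ν·Q^9.4·(…)^5.2 = 5.40×10^-7
D = 0.66·(5.72×10^-7 + 5.40×10^-7)^0.04 = 0.3814 m = 381 mm
Check: V = 1.81 m/s, Re = 6.77×10^5, f = 0.01442, h_f = 13.0 m ≈ 13.7 m ✓

D ≈ 381 mm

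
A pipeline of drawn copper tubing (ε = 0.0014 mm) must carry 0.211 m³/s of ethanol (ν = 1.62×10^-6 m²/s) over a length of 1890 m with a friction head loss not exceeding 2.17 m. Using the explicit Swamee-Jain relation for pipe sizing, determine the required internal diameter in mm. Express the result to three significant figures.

Swamee-Jain (Type III): D = 0.66·[ε^1.25·(LQ²/(gh_f))^4.75 + ν·Q^9.4·(L/(gh_f))^5.2]^0.04
LQ²/(gh_f) = 3.953; L/(gh_f) = 88.78
Term 1 = ε^1.25·(…)^4.75 = 3.30×10^-5; Term 2 = ν·Q^9.4·(…)^5.2 = 0.00975
D = 0.66·(3.30×10^-5 + 0.00975)^0.04 = 0.5485 m = 548 mm
Check: V = 0.893 m/s, Re = 3.02×10^5, f = 0.01438, h_f = 2.01 m ≈ 2.17 m ✓

D ≈ 548 mm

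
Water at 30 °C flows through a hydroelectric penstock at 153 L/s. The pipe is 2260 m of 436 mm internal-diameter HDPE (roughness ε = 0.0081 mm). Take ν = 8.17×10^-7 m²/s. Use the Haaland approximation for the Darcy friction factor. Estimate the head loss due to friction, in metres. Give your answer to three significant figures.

V = 4Q/(πD²) = 4·0.153/(π·0.436²) = 1.025 m/s
Re = VD/ν = 1.025·0.436/8.17×10^-7 = 5.47×10^5 → turbulent
ε/D = 0.0081/436 = 1.86×10^-5
Haaland: f = 0.01309
h_f = f(L/D)V²/(2g) = 0.01309·(2260/0.436)·1.025²/(2·9.81) = 3.631 m

h_f ≈ 3.63 m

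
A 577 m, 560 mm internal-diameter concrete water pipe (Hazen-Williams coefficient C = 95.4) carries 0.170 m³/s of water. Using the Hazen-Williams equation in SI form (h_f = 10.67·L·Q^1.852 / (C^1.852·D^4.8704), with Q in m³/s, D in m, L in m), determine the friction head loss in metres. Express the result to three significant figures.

h_f ≈ 0.840 m

h_f = 10.67·577·0.170^1.852 / (95.4^1.852·0.560^4.8704) = 0.8403 m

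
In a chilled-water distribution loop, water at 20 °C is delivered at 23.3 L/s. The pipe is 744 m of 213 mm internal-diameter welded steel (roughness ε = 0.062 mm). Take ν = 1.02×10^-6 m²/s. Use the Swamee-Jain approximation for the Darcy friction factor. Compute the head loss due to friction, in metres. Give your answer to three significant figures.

h_f ≈ 1.42 m

V = 4Q/(πD²) = 4·0.0233/(π·0.213²) = 0.6539 m/s
Re = VD/ν = 0.6539·0.213/1.02×10^-6 = 1.37×10^5 → turbulent
ε/D = 0.062/213 = 2.91×10^-4
Swamee-Jain: f = 0.01860
h_f = f(L/D)V²/(2g) = 0.01860·(744/0.213)·0.6539²/(2·9.81) = 1.416 m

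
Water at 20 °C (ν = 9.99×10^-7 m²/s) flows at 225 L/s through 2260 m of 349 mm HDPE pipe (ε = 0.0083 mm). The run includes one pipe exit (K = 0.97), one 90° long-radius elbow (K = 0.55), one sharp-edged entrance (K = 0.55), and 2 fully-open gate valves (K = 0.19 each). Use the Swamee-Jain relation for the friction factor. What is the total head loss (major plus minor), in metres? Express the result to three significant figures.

H_L ≈ 23.5 m

V = 4Q/(πD²) = 2.352 m/s; V²/2g = 0.2820 m
Re = 8.22×10^5, ε/D = 2.38×10^-5 → f = 0.01250 (Swamee-Jain)
Major: h_f = f(L/D)·V²/2g = 0.01250·6476·0.2820 = 22.82 m
Minor: ΣK = 2.45; h_m = ΣK·V²/2g = 0.6908 m
Total H_L = 22.82 + 0.6908 = 23.51 m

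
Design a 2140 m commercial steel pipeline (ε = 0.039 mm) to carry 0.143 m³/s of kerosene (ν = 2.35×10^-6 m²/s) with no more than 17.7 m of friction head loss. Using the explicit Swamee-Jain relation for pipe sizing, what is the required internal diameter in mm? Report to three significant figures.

Swamee-Jain (Type III): D = 0.66·[ε^1.25·(LQ²/(gh_f))^4.75 + ν·Q^9.4·(L/(gh_f))^5.2]^0.04
LQ²/(gh_f) = 0.2520; L/(gh_f) = 12.32
Term 1 = ε^1.25·(…)^4.75 = 4.42×10^-9; Term 2 = ν·Q^9.4·(…)^5.2 = 1.27×10^-8
D = 0.66·(4.42×10^-9 + 1.27×10^-8)^0.04 = 0.3228 m = 323 mm
Check: V = 1.75 m/s, Re = 2.40×10^5, f = 0.01612, h_f = 16.6 m ≈ 17.7 m ✓

D ≈ 323 mm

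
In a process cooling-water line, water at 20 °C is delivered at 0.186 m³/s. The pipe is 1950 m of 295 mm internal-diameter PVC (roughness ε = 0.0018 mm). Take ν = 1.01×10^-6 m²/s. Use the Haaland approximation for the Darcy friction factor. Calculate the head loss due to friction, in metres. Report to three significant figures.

h_f ≈ 30.3 m

V = 4Q/(πD²) = 4·0.186/(π·0.295²) = 2.721 m/s
Re = VD/ν = 2.721·0.295/1.01×10^-6 = 7.95×10^5 → turbulent
ε/D = 0.0018/295 = 6.10×10^-6
Haaland: f = 0.01214
h_f = f(L/D)V²/(2g) = 0.01214·(1950/0.295)·2.721²/(2·9.81) = 30.28 m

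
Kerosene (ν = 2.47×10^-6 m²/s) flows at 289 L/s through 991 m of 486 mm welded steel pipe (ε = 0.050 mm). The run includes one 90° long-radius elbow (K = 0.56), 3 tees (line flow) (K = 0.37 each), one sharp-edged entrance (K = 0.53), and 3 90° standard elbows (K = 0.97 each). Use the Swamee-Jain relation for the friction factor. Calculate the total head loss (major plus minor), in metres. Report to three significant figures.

H_L ≈ 4.52 m

V = 4Q/(πD²) = 1.558 m/s; V²/2g = 0.1237 m
Re = 3.07×10^5, ε/D = 1.03×10^-4 → f = 0.01542 (Swamee-Jain)
Major: h_f = f(L/D)·V²/2g = 0.01542·2039·0.1237 = 3.889 m
Minor: ΣK = 5.11; h_m = ΣK·V²/2g = 0.6321 m
Total H_L = 3.889 + 0.6321 = 4.521 m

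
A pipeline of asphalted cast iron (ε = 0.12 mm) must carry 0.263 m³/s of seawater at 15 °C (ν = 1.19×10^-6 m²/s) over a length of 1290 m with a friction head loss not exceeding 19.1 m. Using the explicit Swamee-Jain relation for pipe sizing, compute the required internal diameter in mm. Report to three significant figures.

Swamee-Jain (Type III): D = 0.66·[ε^1.25·(LQ²/(gh_f))^4.75 + ν·Q^9.4·(L/(gh_f))^5.2]^0.04
LQ²/(gh_f) = 0.4762; L/(gh_f) = 6.885
Term 1 = ε^1.25·(…)^4.75 = 3.70×10^-7; Term 2 = ν·Q^9.4·(…)^5.2 = 9.55×10^-8
D = 0.66·(3.70×10^-7 + 9.55×10^-8)^0.04 = 0.3684 m = 368 mm
Check: V = 2.47 m/s, Re = 7.64×10^5, f = 0.01618, h_f = 17.6 m ≈ 19.1 m ✓

D ≈ 368 mm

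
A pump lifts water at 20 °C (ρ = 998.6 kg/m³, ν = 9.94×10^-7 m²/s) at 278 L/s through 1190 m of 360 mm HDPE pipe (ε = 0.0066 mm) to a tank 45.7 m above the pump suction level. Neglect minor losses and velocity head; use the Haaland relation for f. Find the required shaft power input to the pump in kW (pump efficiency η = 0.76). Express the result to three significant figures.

V = 4Q/(πD²) = 2.731 m/s; Re = 9.89×10^5; ε/D = 1.83×10^-5; f = 0.01195
h_f = f(L/D)V²/2g = 15.02 m
Total head H = z + h_f = 45.7 + 15.02 = 60.72 m
P_hyd = ρgQH = 998.6·9.81·0.278·60.72 = 165.3 kW
P_shaft = P_hyd/η = 165.3/0.76 = 217.6 kW

P_shaft ≈ 218 kW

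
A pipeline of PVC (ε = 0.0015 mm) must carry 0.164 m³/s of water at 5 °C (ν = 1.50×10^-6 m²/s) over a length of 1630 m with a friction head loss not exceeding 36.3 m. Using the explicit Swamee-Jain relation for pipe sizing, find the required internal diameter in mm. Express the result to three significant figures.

D ≈ 269 mm

Swamee-Jain (Type III): D = 0.66·[ε^1.25·(LQ²/(gh_f))^4.75 + ν·Q^9.4·(L/(gh_f))^5.2]^0.04
LQ²/(gh_f) = 0.1231; L/(gh_f) = 4.577
Term 1 = ε^1.25·(…)^4.75 = 2.51×10^-12; Term 2 = ν·Q^9.4·(…)^5.2 = 1.70×10^-10
D = 0.66·(2.51×10^-12 + 1.70×10^-10)^0.04 = 0.2686 m = 269 mm
Check: V = 2.90 m/s, Re = 5.18×10^5, f = 0.01310, h_f = 34.0 m ≈ 36.3 m ✓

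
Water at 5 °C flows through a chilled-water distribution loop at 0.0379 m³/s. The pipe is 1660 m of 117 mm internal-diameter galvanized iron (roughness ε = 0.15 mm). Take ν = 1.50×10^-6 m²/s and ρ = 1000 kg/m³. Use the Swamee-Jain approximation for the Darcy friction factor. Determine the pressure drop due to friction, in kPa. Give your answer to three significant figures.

Δp ≈ 1930 kPa

V = 4Q/(πD²) = 4·0.0379/(π·0.117²) = 3.525 m/s
Re = VD/ν = 3.525·0.117/1.50×10^-6 = 2.75×10^5 → turbulent
ε/D = 0.15/117 = 0.00128
Swamee-Jain: f = 0.02192
h_f = f(L/D)V²/(2g) = 0.02192·(1660/0.117)·3.525²/(2·9.81) = 197.0 m
Δp = ρg·h_f = 1000·9.81·197.0 = 1932 kPa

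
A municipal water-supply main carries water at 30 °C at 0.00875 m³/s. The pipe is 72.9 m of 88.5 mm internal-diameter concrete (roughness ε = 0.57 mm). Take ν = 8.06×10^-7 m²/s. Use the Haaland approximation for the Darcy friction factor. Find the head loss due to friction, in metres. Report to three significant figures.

V = 4Q/(πD²) = 4·0.00875/(π·0.0885²) = 1.422 m/s
Re = VD/ν = 1.422·0.0885/8.06×10^-7 = 1.56×10^5 → turbulent
ε/D = 0.57/88.5 = 0.00644
Haaland: f = 0.03337
h_f = f(L/D)V²/(2g) = 0.03337·(72.9/0.0885)·1.422²/(2·9.81) = 2.835 m

h_f ≈ 2.83 m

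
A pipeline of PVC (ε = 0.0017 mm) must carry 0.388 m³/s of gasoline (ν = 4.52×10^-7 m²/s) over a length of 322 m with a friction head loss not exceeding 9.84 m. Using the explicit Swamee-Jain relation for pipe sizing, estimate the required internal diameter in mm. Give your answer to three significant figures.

Swamee-Jain (Type III): D = 0.66·[ε^1.25·(LQ²/(gh_f))^4.75 + ν·Q^9.4·(L/(gh_f))^5.2]^0.04
LQ²/(gh_f) = 0.5022; L/(gh_f) = 3.336
Term 1 = ε^1.25·(…)^4.75 = 2.33×10^-9; Term 2 = ν·Q^9.4·(…)^5.2 = 3.24×10^-8
D = 0.66·(2.33×10^-9 + 3.24×10^-8)^0.04 = 0.3320 m = 332 mm
Check: V = 4.48 m/s, Re = 3.29×10^6, f = 0.009857, h_f = 9.78 m ≈ 9.84 m ✓

D ≈ 332 mm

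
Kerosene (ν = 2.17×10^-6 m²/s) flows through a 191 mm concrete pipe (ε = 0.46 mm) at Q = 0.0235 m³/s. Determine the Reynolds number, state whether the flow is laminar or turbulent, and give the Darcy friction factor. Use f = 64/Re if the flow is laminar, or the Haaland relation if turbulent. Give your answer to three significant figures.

V = 4Q/(πD²) = 0.8202 m/s
Re = VD/ν = 0.8202·0.191/2.17×10^-6 = 7.22×10^4
Re > 4000 → turbulent; ε/D = 0.00241
Haaland: f = 0.02649

Re ≈ 7.22×10^4; turbulent; f ≈ 0.0265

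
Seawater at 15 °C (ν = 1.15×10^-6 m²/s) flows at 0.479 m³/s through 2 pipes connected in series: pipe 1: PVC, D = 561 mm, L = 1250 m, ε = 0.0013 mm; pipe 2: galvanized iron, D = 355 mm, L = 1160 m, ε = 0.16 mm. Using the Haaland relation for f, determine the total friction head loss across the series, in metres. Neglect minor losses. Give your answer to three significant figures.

H ≈ 70.0 m

Pipe 1: V = 1.938 m/s, Re = 9.45×10^5, ε/D = 2.32×10^-6, f = 0.01173, h_1 = f(L/D)V²/2g = 5.003 m
Pipe 2: V = 4.839 m/s, Re = 1.49×10^6, ε/D = 4.51×10^-4, f = 0.01667, h_2 = f(L/D)V²/2g = 65.03 m
Series → Q common, losses add: H = Σh = 70.03 m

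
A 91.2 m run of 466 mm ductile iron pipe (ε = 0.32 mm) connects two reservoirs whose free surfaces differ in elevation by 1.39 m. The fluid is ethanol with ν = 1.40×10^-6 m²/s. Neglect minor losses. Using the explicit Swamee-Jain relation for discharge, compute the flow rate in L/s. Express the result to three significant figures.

Q ≈ 470 L/s

Swamee-Jain (Type II): Q = -0.965·√(gD⁵h_f/L)·ln[ε/(3.7D) + √(3.17ν²L/(gD³h_f))]
√(gD⁵h_f/L) = √(9.81·0.466⁵·1.39/91.2) = 0.05732
ε/(3.7D) = 1.86×10^-4; √(3.17ν²L/(gD³h_f)) = 2.03×10^-5
Q = -0.965·0.05732·ln(2.059×10^-4) = 0.4695 m³/s
Check: V = 2.75 m/s, Re = 9.16×10^5, f = 0.01849, h_f = 1.40 m ≈ 1.39 m ✓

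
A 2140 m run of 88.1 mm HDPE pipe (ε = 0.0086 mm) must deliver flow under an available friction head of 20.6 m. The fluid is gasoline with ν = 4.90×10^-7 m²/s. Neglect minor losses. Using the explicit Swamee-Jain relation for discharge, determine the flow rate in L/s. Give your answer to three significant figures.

Swamee-Jain (Type II): Q = -0.965·√(gD⁵h_f/L)·ln[ε/(3.7D) + √(3.17ν²L/(gD³h_f))]
√(gD⁵h_f/L) = √(9.81·0.0881⁵·20.6/2140) = 7.079×10^-4
ε/(3.7D) = 2.64×10^-5; √(3.17ν²L/(gD³h_f)) = 1.09×10^-4
Q = -0.965·7.079×10^-4·ln(1.350×10^-4) = 0.006087 m³/s
Check: V = 0.999 m/s, Re = 1.80×10^5, f = 0.01666, h_f = 20.6 m ≈ 20.6 m ✓

Q ≈ 6.09 L/s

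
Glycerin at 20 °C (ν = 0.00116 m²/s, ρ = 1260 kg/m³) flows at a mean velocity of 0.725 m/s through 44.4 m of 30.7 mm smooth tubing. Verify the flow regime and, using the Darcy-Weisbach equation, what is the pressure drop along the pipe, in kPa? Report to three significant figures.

Re = VD/ν = 0.725·0.03070/0.00116 = 19.2 → laminar (Re < 2300)
f = 64/Re = 3.336
h_f = f(L/D)V²/(2g) = 3.336·(44.4/0.03070)·0.725²/(2·9.81) = 129.2 m
Δp = ρg·h_f = 1260·9.81·129.2 = 1597 kPa

Δp ≈ 1600 kPa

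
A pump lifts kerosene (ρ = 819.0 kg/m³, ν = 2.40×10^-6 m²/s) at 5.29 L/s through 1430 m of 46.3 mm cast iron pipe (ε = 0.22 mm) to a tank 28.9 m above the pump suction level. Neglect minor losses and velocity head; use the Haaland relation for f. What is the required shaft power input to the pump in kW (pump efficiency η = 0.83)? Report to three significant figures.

V = 4Q/(πD²) = 3.142 m/s; Re = 6.06×10^4; ε/D = 0.00475; f = 0.03139
h_f = f(L/D)V²/2g = 487.7 m
Total head H = z + h_f = 28.9 + 487.7 = 516.6 m
P_hyd = ρgQH = 819.0·9.81·0.00529·516.6 = 21.96 kW
P_shaft = P_hyd/η = 21.96/0.83 = 26.46 kW

P_shaft ≈ 26.5 kW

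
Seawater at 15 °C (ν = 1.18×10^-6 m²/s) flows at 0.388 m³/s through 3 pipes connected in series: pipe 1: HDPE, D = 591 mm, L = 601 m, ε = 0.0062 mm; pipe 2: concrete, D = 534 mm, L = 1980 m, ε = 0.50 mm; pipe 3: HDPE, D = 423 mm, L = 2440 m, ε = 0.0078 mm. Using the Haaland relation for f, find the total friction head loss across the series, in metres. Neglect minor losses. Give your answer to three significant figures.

Pipe 1: V = 1.414 m/s, Re = 7.08×10^5, ε/D = 1.05×10^-5, f = 0.01244, h_1 = f(L/D)V²/2g = 1.290 m
Pipe 2: V = 1.732 m/s, Re = 7.84×10^5, ε/D = 9.36×10^-4, f = 0.01972, h_2 = f(L/D)V²/2g = 11.18 m
Pipe 3: V = 2.761 m/s, Re = 9.90×10^5, ε/D = 1.84×10^-5, f = 0.01195, h_3 = f(L/D)V²/2g = 26.78 m
Series → Q common, losses add: H = Σh = 39.25 m

H ≈ 39.3 m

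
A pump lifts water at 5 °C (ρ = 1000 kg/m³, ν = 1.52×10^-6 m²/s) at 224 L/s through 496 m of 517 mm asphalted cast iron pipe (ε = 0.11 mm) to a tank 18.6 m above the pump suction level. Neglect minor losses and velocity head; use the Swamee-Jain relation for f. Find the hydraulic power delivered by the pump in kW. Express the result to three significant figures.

P_hyd ≈ 42.8 kW

V = 4Q/(πD²) = 1.067 m/s; Re = 3.63×10^5; ε/D = 2.13×10^-4; f = 0.01609
h_f = f(L/D)V²/2g = 0.8959 m
Total head H = z + h_f = 18.6 + 0.8959 = 19.50 m
P_hyd = ρgQH = 1000·9.81·0.224·19.50 = 42.84 kW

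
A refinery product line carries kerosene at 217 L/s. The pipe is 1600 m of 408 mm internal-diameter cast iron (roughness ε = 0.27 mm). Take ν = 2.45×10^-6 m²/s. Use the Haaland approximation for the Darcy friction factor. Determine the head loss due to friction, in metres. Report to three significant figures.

h_f ≈ 10.5 m

V = 4Q/(πD²) = 4·0.217/(π·0.408²) = 1.660 m/s
Re = VD/ν = 1.660·0.408/2.45×10^-6 = 2.76×10^5 → turbulent
ε/D = 0.27/408 = 6.62×10^-4
Haaland: f = 0.01904
h_f = f(L/D)V²/(2g) = 0.01904·(1600/0.408)·1.660²/(2·9.81) = 10.49 m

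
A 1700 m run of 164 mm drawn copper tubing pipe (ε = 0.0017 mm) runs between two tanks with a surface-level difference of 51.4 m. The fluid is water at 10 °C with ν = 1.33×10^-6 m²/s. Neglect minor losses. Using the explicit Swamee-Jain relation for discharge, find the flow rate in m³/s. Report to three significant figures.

Swamee-Jain (Type II): Q = -0.965·√(gD⁵h_f/L)·ln[ε/(3.7D) + √(3.17ν²L/(gD³h_f))]
√(gD⁵h_f/L) = √(9.81·0.164⁵·51.4/1700) = 0.005932
ε/(3.7D) = 2.80×10^-6; √(3.17ν²L/(gD³h_f)) = 6.55×10^-5
Q = -0.965·0.005932·ln(6.827×10^-5) = 0.05491 m³/s
Check: V = 2.60 m/s, Re = 3.21×10^5, f = 0.01432, h_f = 51.1 m ≈ 51.4 m ✓

Q ≈ 0.0549 m³/s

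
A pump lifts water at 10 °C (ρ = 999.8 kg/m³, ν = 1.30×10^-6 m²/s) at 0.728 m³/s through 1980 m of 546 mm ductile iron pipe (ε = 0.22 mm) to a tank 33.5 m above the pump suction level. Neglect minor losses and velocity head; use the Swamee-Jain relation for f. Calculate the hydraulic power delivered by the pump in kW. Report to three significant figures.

V = 4Q/(πD²) = 3.109 m/s; Re = 1.31×10^6; ε/D = 4.03×10^-4; f = 0.01646
h_f = f(L/D)V²/2g = 29.42 m
Total head H = z + h_f = 33.5 + 29.42 = 62.92 m
P_hyd = ρgQH = 999.8·9.81·0.728·62.92 = 449.3 kW

P_hyd ≈ 449 kW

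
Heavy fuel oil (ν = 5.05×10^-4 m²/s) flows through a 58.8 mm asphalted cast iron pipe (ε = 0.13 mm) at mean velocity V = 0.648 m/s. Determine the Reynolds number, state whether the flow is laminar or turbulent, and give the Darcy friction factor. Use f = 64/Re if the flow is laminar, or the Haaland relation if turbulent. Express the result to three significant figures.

Re = VD/ν = 0.6480·0.0588/5.05×10^-4 = 75.5
Re < 2300 → laminar → f = 64/Re = 0.8482

Re ≈ 75.5; laminar; f = 64/Re ≈ 0.848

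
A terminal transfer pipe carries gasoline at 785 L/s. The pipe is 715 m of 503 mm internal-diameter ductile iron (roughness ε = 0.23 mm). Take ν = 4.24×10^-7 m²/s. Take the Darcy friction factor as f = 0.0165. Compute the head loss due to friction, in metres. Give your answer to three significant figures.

h_f ≈ 18.7 m

V = 4Q/(πD²) = 4·0.785/(π·0.503²) = 3.950 m/s
h_f = f(L/D)V²/(2g) = 0.01650·(715/0.503)·3.950²/(2·9.81) = 18.66 m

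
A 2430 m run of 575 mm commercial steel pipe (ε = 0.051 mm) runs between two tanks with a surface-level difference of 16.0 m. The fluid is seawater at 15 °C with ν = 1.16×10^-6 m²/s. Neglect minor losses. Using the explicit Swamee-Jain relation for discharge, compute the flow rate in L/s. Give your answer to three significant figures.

Q ≈ 619 L/s

Swamee-Jain (Type II): Q = -0.965·√(gD⁵h_f/L)·ln[ε/(3.7D) + √(3.17ν²L/(gD³h_f))]
√(gD⁵h_f/L) = √(9.81·0.575⁵·16.0/2430) = 0.06372
ε/(3.7D) = 2.40×10^-5; √(3.17ν²L/(gD³h_f)) = 1.86×10^-5
Q = -0.965·0.06372·ln(4.261×10^-5) = 0.6188 m³/s
Check: V = 2.38 m/s, Re = 1.18×10^6, f = 0.01315, h_f = 16.1 m ≈ 16.0 m ✓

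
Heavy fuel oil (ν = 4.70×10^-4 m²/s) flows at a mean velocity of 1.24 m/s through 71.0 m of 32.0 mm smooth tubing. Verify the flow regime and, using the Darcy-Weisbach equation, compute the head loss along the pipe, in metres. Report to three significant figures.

h_f ≈ 132 m

Re = VD/ν = 1.24·0.03200/4.70×10^-4 = 84.4 → laminar (Re < 2300)
f = 64/Re = 0.7581
h_f = f(L/D)V²/(2g) = 0.7581·(71.0/0.03200)·1.24²/(2·9.81) = 131.8 m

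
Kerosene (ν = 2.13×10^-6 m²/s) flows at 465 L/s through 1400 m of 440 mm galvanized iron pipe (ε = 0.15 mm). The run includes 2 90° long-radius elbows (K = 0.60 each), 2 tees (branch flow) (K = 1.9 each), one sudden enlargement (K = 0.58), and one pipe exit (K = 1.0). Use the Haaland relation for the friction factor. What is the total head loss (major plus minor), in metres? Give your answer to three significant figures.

H_L ≈ 27.8 m

V = 4Q/(πD²) = 3.058 m/s; V²/2g = 0.4767 m
Re = 6.32×10^5, ε/D = 3.41×10^-4 → f = 0.01627 (Haaland)
Major: h_f = f(L/D)·V²/2g = 0.01627·3182·0.4767 = 24.67 m
Minor: ΣK = 6.58; h_m = ΣK·V²/2g = 3.136 m
Total H_L = 24.67 + 3.136 = 27.81 m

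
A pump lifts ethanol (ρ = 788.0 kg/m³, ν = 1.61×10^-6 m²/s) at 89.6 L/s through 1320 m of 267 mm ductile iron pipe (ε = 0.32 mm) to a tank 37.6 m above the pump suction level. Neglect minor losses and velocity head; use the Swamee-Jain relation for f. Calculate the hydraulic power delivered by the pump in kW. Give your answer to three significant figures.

P_hyd ≈ 35.7 kW

V = 4Q/(πD²) = 1.600 m/s; Re = 2.65×10^5; ε/D = 0.00120; f = 0.02164
h_f = f(L/D)V²/2g = 13.97 m
Total head H = z + h_f = 37.6 + 13.97 = 51.57 m
P_hyd = ρgQH = 788.0·9.81·0.0896·51.57 = 35.72 kW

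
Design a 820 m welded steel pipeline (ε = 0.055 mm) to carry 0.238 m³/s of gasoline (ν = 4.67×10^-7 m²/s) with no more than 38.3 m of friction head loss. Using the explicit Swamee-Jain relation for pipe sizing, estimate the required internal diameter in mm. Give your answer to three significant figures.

Swamee-Jain (Type III): D = 0.66·[ε^1.25·(LQ²/(gh_f))^4.75 + ν·Q^9.4·(L/(gh_f))^5.2]^0.04
LQ²/(gh_f) = 0.1236; L/(gh_f) = 2.182
Term 1 = ε^1.25·(…)^4.75 = 2.31×10^-10; Term 2 = ν·Q^9.4·(…)^5.2 = 3.73×10^-11
D = 0.66·(2.31×10^-10 + 3.73×10^-11)^0.04 = 0.2733 m = 273 mm
Check: V = 4.06 m/s, Re = 2.37×10^6, f = 0.01425, h_f = 35.9 m ≈ 38.3 m ✓

D ≈ 273 mm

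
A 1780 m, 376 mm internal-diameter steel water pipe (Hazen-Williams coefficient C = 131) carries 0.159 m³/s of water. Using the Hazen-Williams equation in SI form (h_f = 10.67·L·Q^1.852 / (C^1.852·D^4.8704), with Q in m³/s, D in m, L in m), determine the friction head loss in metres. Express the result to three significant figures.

h_f ≈ 8.86 m

h_f = 10.67·1780·0.159^1.852 / (131^1.852·0.376^4.8704) = 8.859 m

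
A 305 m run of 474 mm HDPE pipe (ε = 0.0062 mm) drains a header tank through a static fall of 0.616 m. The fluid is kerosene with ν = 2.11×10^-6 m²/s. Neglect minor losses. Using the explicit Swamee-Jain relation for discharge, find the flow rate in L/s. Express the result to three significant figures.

Q ≈ 197 L/s

Swamee-Jain (Type II): Q = -0.965·√(gD⁵h_f/L)·ln[ε/(3.7D) + √(3.17ν²L/(gD³h_f))]
√(gD⁵h_f/L) = √(9.81·0.474⁵·0.616/305) = 0.02177
ε/(3.7D) = 3.54×10^-6; √(3.17ν²L/(gD³h_f)) = 8.18×10^-5
Q = -0.965·0.02177·ln(8.532×10^-5) = 0.1969 m³/s
Check: V = 1.12 m/s, Re = 2.51×10^5, f = 0.01501, h_f = 0.613 m ≈ 0.616 m ✓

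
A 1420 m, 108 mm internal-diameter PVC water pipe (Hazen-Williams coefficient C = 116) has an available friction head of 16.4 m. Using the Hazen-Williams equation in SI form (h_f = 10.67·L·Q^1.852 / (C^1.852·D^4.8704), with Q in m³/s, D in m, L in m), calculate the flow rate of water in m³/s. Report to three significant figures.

Q ≈ 0.00834 m³/s

Rearranging: Q = [h_f·C^1.852·D^4.8704 / (10.67·L)]^(1/1.852)
Q = [16.4·116^1.852·0.108^4.8704 / (10.67·1420)]^0.540 = 0.008342 m³/s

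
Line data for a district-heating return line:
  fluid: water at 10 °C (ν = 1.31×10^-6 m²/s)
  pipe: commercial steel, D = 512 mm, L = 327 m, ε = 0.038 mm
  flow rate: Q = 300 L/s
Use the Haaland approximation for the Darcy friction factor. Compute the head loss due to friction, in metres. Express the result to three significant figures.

h_f ≈ 0.950 m

V = 4Q/(πD²) = 4·0.300/(π·0.512²) = 1.457 m/s
Re = VD/ν = 1.457·0.512/1.31×10^-6 = 5.69×10^5 → turbulent
ε/D = 0.038/512 = 7.42×10^-5
Haaland: f = 0.01374
h_f = f(L/D)V²/(2g) = 0.01374·(327/0.512)·1.457²/(2·9.81) = 0.9496 m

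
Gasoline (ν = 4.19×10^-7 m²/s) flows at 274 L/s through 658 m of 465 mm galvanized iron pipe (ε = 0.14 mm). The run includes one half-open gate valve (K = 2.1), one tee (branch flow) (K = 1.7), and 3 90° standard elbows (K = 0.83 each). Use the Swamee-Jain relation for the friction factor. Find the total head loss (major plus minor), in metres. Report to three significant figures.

H_L ≈ 3.74 m

V = 4Q/(πD²) = 1.613 m/s; V²/2g = 0.1327 m
Re = 1.79×10^6, ε/D = 3.01×10^-4 → f = 0.01545 (Swamee-Jain)
Major: h_f = f(L/D)·V²/2g = 0.01545·1415·0.1327 = 2.901 m
Minor: ΣK = 6.29; h_m = ΣK·V²/2g = 0.8346 m
Total H_L = 2.901 + 0.8346 = 3.735 m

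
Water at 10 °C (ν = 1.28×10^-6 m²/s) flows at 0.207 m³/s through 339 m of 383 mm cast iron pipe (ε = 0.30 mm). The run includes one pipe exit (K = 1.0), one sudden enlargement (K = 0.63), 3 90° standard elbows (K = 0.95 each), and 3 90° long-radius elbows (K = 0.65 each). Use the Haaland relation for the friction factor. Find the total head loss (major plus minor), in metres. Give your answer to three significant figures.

V = 4Q/(πD²) = 1.797 m/s; V²/2g = 0.1645 m
Re = 5.38×10^5, ε/D = 7.83×10^-4 → f = 0.01913 (Haaland)
Major: h_f = f(L/D)·V²/2g = 0.01913·885.1·0.1645 = 2.787 m
Minor: ΣK = 6.43; h_m = ΣK·V²/2g = 1.058 m
Total H_L = 2.787 + 1.058 = 3.845 m

H_L ≈ 3.84 m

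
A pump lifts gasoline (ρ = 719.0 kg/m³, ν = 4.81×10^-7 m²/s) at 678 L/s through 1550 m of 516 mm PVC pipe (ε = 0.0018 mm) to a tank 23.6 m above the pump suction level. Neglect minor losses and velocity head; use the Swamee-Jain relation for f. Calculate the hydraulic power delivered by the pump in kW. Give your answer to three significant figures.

V = 4Q/(πD²) = 3.242 m/s; Re = 3.48×10^6; ε/D = 3.49×10^-6; f = 0.009701
h_f = f(L/D)V²/2g = 15.61 m
Total head H = z + h_f = 23.6 + 15.61 = 39.21 m
P_hyd = ρgQH = 719.0·9.81·0.678·39.21 = 187.5 kW

P_hyd ≈ 188 kW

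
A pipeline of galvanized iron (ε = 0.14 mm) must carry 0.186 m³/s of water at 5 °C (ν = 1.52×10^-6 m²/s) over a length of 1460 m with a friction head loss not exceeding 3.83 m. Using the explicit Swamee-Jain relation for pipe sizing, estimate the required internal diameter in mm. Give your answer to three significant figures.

D ≈ 457 mm

Swamee-Jain (Type III): D = 0.66·[ε^1.25·(LQ²/(gh_f))^4.75 + ν·Q^9.4·(L/(gh_f))^5.2]^0.04
LQ²/(gh_f) = 1.344; L/(gh_f) = 38.86
Term 1 = ε^1.25·(…)^4.75 = 6.21×10^-5; Term 2 = ν·Q^9.4·(…)^5.2 = 3.81×10^-5
D = 0.66·(6.21×10^-5 + 3.81×10^-5)^0.04 = 0.4566 m = 457 mm
Check: V = 1.14 m/s, Re = 3.41×10^5, f = 0.01691, h_f = 3.56 m ≈ 3.83 m ✓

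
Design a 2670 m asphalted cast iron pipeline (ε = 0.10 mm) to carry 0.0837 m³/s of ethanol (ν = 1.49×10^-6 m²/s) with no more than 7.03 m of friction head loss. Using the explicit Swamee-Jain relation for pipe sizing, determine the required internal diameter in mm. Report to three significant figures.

D ≈ 334 mm

Swamee-Jain (Type III): D = 0.66·[ε^1.25·(LQ²/(gh_f))^4.75 + ν·Q^9.4·(L/(gh_f))^5.2]^0.04
LQ²/(gh_f) = 0.2712; L/(gh_f) = 38.72
Term 1 = ε^1.25·(…)^4.75 = 2.03×10^-8; Term 2 = ν·Q^9.4·(…)^5.2 = 2.01×10^-8
D = 0.66·(2.03×10^-8 + 2.01×10^-8)^0.04 = 0.3341 m = 334 mm
Check: V = 0.955 m/s, Re = 2.14×10^5, f = 0.01765, h_f = 6.56 m ≈ 7.03 m ✓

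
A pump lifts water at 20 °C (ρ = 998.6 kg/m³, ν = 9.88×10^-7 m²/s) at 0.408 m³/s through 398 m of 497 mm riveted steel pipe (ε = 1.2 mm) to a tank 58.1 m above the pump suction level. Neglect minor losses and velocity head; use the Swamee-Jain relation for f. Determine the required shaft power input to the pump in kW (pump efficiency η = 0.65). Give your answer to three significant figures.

V = 4Q/(πD²) = 2.103 m/s; Re = 1.06×10^6; ε/D = 0.00241; f = 0.02486
h_f = f(L/D)V²/2g = 4.488 m
Total head H = z + h_f = 58.1 + 4.488 = 62.59 m
P_hyd = ρgQH = 998.6·9.81·0.408·62.59 = 250.2 kW
P_shaft = P_hyd/η = 250.2/0.65 = 384.9 kW

P_shaft ≈ 385 kW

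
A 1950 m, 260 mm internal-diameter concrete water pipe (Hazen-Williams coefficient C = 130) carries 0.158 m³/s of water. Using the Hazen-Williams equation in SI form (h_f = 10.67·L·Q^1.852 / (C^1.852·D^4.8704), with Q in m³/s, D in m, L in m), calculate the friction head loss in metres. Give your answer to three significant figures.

h_f = 10.67·1950·0.158^1.852 / (130^1.852·0.260^4.8704) = 58.67 m

h_f ≈ 58.7 m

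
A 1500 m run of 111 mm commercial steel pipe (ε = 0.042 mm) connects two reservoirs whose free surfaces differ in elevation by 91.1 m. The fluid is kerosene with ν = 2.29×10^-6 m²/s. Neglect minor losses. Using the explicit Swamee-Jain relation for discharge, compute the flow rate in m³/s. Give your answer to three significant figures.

Swamee-Jain (Type II): Q = -0.965·√(gD⁵h_f/L)·ln[ε/(3.7D) + √(3.17ν²L/(gD³h_f))]
√(gD⁵h_f/L) = √(9.81·0.111⁵·91.1/1500) = 0.003169
ε/(3.7D) = 1.02×10^-4; √(3.17ν²L/(gD³h_f)) = 1.43×10^-4
Q = -0.965·0.003169·ln(2.451×10^-4) = 0.02542 m³/s
Check: V = 2.63 m/s, Re = 1.27×10^5, f = 0.01924, h_f = 91.4 m ≈ 91.1 m ✓

Q ≈ 0.0254 m³/s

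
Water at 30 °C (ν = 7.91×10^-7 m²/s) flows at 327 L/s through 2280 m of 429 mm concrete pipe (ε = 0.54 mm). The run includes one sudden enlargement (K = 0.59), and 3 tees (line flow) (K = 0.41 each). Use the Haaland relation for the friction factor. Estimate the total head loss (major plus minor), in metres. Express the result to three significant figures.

H_L ≈ 29.6 m

V = 4Q/(πD²) = 2.262 m/s; V²/2g = 0.2608 m
Re = 1.23×10^6, ε/D = 0.00126 → f = 0.02101 (Haaland)
Major: h_f = f(L/D)·V²/2g = 0.02101·5315·0.2608 = 29.13 m
Minor: ΣK = 1.82; h_m = ΣK·V²/2g = 0.4747 m
Total H_L = 29.13 + 0.4747 = 29.60 m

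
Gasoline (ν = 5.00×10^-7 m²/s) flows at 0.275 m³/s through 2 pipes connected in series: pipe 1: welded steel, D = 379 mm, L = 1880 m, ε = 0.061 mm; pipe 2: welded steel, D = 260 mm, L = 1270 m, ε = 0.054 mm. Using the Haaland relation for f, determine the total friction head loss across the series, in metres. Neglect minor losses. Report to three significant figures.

Pipe 1: V = 2.438 m/s, Re = 1.85×10^6, ε/D = 1.61×10^-4, f = 0.01373, h_1 = f(L/D)V²/2g = 20.63 m
Pipe 2: V = 5.180 m/s, Re = 2.69×10^6, ε/D = 2.08×10^-4, f = 0.01419, h_2 = f(L/D)V²/2g = 94.78 m
Series → Q common, losses add: H = Σh = 115.4 m

H ≈ 115 m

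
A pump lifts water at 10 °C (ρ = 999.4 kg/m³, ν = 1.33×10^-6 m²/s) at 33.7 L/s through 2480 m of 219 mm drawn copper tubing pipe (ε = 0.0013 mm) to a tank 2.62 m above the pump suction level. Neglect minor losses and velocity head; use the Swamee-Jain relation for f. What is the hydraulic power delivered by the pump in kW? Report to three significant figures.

P_hyd ≈ 3.39 kW

V = 4Q/(πD²) = 0.8946 m/s; Re = 1.47×10^5; ε/D = 5.94×10^-6; f = 0.01655
h_f = f(L/D)V²/2g = 7.644 m
Total head H = z + h_f = 2.62 + 7.644 = 10.26 m
P_hyd = ρgQH = 999.4·9.81·0.0337·10.26 = 3.391 kW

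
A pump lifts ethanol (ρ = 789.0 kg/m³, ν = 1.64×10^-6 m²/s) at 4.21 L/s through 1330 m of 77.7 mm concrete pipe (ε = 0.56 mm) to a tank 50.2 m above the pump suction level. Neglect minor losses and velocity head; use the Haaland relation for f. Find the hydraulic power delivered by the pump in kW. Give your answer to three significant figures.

V = 4Q/(πD²) = 0.8879 m/s; Re = 4.21×10^4; ε/D = 0.00721; f = 0.03567
h_f = f(L/D)V²/2g = 24.53 m
Total head H = z + h_f = 50.2 + 24.53 = 74.73 m
P_hyd = ρgQH = 789.0·9.81·0.00421·74.73 = 2.435 kW

P_hyd ≈ 2.44 kW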